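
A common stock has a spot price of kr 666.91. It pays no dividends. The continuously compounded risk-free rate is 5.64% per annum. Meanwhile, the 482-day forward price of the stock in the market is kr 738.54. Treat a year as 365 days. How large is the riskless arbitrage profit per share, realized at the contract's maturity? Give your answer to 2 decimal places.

kr 20.06 per share

Fair forward: F* = S·e^(carry·T), with carry = r = 0.0564
F* = 666.91 · e^(0.0564 × 482/365) = 666.91 · e^0.074479 = 666.91 × 1.077323 = kr 718.4775
Market kr 738.54 > fair kr 718.4775: forward overpriced → cash-and-carry (buy spot, short the forward).
At maturity, profit = |F_mkt − F*| = |738.54 − 718.4775| = kr 20.06 per share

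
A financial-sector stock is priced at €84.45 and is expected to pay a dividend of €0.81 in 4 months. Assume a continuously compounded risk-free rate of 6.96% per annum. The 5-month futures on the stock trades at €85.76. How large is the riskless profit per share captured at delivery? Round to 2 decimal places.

PV(dividends) I = 0.81·e^(−0.0696·4/12) = 0.7914
Fair futures F* = (S − I)·e^(rT) = (84.45 − 0.7914)·e^0.029000 = 83.6586 × 1.029425 = 86.1203
Market €85.76 < fair 86.1203: forward underpriced → reverse cash-and-carry (short the stock, invest proceeds at r, pay the dividends, go long the forward).
Profit at T = |F_mkt − F*| = |85.76 − 86.1203| = €0.36 per share

€0.36 per share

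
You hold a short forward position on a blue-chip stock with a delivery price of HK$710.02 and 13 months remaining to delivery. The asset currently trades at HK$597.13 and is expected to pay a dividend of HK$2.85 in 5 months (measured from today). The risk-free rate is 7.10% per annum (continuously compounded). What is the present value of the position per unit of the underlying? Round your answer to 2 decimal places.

PV(remaining dividends) I = 2.85·e^(−0.0710·5/12) = 2.7669
Current forward F = (S − I)·e^(rT) = (597.13 − 2.7669)·e^(0.0710·13/12) = 594.3631 × 1.079952 = 641.8836
Value (long) = (F − K)·e^(−rT) = (641.8836 − 710.02) × 0.925967 = -63.0921
Short position value = −(long value) = HK$63.09

HK$63.09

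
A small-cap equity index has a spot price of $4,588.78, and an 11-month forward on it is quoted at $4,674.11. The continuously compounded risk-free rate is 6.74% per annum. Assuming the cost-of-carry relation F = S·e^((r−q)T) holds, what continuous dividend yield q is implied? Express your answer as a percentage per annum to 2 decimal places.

From F = S·e^((r−q)T): (r − q) = ln(F/S)/T
ln(4674.11/4588.78) = ln(1.018595) = 0.018424
(r − q) = 0.018424 / (11/12) = 0.020099
q = r − ln(F/S)/T = 0.0674 − 0.020099 = 0.047301
q = 4.73%

4.73%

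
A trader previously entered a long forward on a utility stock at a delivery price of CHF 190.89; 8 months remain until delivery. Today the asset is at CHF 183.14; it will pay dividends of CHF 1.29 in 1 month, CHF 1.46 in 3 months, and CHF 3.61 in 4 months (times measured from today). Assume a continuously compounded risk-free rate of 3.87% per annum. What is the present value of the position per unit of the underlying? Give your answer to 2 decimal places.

PV(remaining dividends) I = 1.29·e^(−0.0387·1/12) + 1.46·e^(−0.0387·3/12) + 3.61·e^(−0.0387·4/12) = 6.2955
Current forward F = (S − I)·e^(rT) = (183.14 − 6.2955)·e^(0.0387·8/12) = 176.8445 × 1.026136 = 181.4665
Value (long) = (F − K)·e^(−rT) = (181.4665 − 190.89) × 0.974530 = -9.1835
Value = -CHF 9.18

-CHF 9.18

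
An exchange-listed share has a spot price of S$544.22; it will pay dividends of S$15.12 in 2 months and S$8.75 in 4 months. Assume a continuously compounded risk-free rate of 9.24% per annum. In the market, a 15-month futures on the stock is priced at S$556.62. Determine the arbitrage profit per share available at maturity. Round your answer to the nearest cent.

S$28.00 per share

PV(dividends) I = 15.12·e^(−0.0924·2/12) + 8.75·e^(−0.0924·4/12) = 23.3735
Fair futures F* = (S − I)·e^(rT) = (544.22 − 23.3735)·e^0.115500 = 520.8465 × 1.122435 = 584.6163
Market S$556.62 < fair 584.6163: forward underpriced → reverse cash-and-carry (short the stock, invest proceeds at r, pay the dividends, go long the forward).
Profit at T = |F_mkt − F*| = |556.62 − 584.6163| = S$28.00 per share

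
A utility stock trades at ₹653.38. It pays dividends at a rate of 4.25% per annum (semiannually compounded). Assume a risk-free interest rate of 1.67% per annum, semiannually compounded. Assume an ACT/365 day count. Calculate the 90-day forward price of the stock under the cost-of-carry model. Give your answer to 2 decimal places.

₹649.30

F = S · (1+r/2)^(2T) / (1+q/2)^(2T)
= 653.38 × 1.004109 / 1.010424 = 653.38 × 0.993750
F = ₹649.30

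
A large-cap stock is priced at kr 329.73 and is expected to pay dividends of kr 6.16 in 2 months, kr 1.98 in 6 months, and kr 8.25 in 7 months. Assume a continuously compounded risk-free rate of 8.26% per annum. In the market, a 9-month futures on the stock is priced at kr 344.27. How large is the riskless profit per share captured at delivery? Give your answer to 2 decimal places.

kr 10.32 per share

PV(dividends) I = 6.16·e^(−0.0826·2/12) + 1.98·e^(−0.0826·6/12) + 8.25·e^(−0.0826·7/12) = 15.8376
Fair futures F* = (S − I)·e^(rT) = (329.73 − 15.8376)·e^0.061950 = 313.8924 × 1.063909 = 333.9529
Market kr 344.27 > fair 333.9529: forward overpriced → cash-and-carry (borrow at r, buy the stock and collect the dividends, short the forward).
Profit at T = |F_mkt − F*| = |344.27 − 333.9529| = kr 10.32 per share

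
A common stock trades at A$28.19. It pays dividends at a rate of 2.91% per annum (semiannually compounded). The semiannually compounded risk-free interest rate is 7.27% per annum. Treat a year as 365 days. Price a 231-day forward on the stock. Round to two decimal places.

F = S · (1+r/2)^(2T) / (1+q/2)^(2T)
= 28.19 × 1.046230 / 1.018452 = 28.19 × 1.027275
F = A$28.96

A$28.96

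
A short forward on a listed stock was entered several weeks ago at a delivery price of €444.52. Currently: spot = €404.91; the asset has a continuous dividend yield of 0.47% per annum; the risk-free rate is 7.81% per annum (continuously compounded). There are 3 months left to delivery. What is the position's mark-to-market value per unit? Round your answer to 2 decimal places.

Current fair forward for the remaining 3 months: F = S·e^((r − q)·T), (r − q) = 0.0781 − 0.0047 = 0.0734
F = 404.91 · e^(0.0734 × 3/12) = 404.91 × 1.018519 = 412.4085
Value of long forward = (F − K)·e^(−rT) = (412.4085 − 444.52) · e^(−0.0781·3/12)
= -32.1115 × 0.980664 = -31.49
Short position value = −(long value) = €31.49

€31.49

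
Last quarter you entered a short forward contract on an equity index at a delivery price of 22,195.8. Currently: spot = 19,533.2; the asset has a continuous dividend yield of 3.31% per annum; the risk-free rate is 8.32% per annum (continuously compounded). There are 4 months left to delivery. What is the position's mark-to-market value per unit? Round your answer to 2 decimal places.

2269.83

Current fair forward for the remaining 4 months: F = S·e^((r − q)·T), (r − q) = 0.0832 − 0.0331 = 0.0501
F = 19533.2 · e^(0.0501 × 4/12) = 19533.2 × 1.01684022 = 19862.1434
Value of long forward = (F − K)·e^(−rT) = (19862.1434 − 22195.8) · e^(−0.0832·4/12)
= -2333.6566 × 0.97264770 = -2269.83
Short position value = −(long value) = 2269.83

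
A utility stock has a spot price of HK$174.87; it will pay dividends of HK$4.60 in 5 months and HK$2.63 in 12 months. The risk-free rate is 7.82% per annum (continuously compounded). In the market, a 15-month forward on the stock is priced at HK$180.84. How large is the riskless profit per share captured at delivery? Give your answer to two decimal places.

PV(dividends) I = 4.60·e^(−0.0782·5/12) + 2.63·e^(−0.0782·12/12) = 6.8847
Fair forward F* = (S − I)·e^(rT) = (174.87 − 6.8847)·e^0.097750 = 167.9853 × 1.102687 = 185.2352
Market HK$180.84 < fair 185.2352: forward underpriced → reverse cash-and-carry (short the stock, invest proceeds at r, pay the dividends, go long the forward).
Profit at T = |F_mkt − F*| = |180.84 − 185.2352| = HK$4.40 per share

HK$4.40 per share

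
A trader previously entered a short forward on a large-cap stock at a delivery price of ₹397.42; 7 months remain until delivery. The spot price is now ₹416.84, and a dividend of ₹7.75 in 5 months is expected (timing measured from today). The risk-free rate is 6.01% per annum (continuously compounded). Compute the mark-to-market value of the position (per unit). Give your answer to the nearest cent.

PV(remaining dividends) I = 7.75·e^(−0.0601·5/12) = 7.5583
Current forward F = (S − I)·e^(rT) = (416.84 − 7.5583)·e^(0.0601·7/12) = 409.2817 × 1.035680 = 423.8849
Value (long) = (F − K)·e^(−rT) = (423.8849 − 397.42) × 0.965549 = 25.5532
Short position value = −(long value) = -₹25.55

-₹25.55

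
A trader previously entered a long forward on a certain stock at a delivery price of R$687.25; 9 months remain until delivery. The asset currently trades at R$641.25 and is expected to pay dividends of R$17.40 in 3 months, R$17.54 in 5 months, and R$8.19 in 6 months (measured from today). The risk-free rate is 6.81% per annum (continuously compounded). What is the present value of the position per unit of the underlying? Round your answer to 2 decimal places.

PV(remaining dividends) I = 17.40·e^(−0.0681·3/12) + 17.54·e^(−0.0681·5/12) + 8.19·e^(−0.0681·6/12) = 42.0714
Current forward F = (S − I)·e^(rT) = (641.25 − 42.0714)·e^(0.0681·9/12) = 599.1786 × 1.052402 = 630.5768
Value (long) = (F − K)·e^(−rT) = (630.5768 − 687.25) × 0.950207 = -53.8513
Value = -R$53.85

-R$53.85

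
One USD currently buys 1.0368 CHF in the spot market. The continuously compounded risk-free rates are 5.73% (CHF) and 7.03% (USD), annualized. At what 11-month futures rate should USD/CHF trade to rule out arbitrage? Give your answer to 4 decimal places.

F = S·e^((r_CHF − r_USD)T) = 1.0368 · e^((0.0573 − 0.0703) × 11/12)
= 1.0368 · e^-0.011917 = 1.0368 × 0.988154
F = 1.0245 CHF per USD

1.0245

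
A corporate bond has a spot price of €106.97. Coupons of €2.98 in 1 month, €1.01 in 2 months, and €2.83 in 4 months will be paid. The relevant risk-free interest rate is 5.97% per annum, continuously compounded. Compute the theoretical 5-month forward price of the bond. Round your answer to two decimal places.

€102.76

PV(coupons) I = 2.98·e^(−0.0597·1/12) + 1.01·e^(−0.0597·2/12) + 2.83·e^(−0.0597·4/12)
I = 2.9652 + 1.0000 + 2.7742 = 6.7394
F = (S − I)·e^(rT) = (106.97 − 6.7394) · e^(0.0597·5/12)
= 100.2306 · e^0.024875 = 100.2306 × 1.025187 = €102.76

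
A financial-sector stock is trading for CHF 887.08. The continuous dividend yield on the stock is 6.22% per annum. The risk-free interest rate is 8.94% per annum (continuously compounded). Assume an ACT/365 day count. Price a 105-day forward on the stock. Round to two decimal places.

F = S·e^((r − q)T) = 887.08 · e^((0.0894 − 0.0622) × 105/365)
= 887.08 · e^0.007825 = 887.08 × 1.007856
F = CHF 894.05

CHF 894.05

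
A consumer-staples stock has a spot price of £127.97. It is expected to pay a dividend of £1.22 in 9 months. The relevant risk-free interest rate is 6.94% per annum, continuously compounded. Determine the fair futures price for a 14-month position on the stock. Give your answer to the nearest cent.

PV(dividends) I = 1.22·e^(−0.0694·9/12)
I = 1.1581
F = (S − I)·e^(rT) = (127.97 − 1.1581) · e^(0.0694·14/12)
= 126.8119 · e^0.080967 = 126.8119 × 1.084335 = £137.51

£137.51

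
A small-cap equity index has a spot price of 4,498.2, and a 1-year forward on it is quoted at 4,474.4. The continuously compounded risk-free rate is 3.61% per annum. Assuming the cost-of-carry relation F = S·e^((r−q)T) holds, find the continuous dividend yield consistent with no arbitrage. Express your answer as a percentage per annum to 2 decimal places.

From F = S·e^((r−q)T): (r − q) = ln(F/S)/T
ln(4474.4/4498.2) = ln(0.994709) = -0.005305
(r − q) = -0.005305 / (1) = -0.005305
q = r − ln(F/S)/T = 0.0361 + 0.005305 = 0.041405
q = 4.14%

4.14%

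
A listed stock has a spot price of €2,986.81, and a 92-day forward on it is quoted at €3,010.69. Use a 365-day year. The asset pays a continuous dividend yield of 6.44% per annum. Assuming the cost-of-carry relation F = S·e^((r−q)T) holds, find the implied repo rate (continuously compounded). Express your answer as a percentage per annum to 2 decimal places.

9.60%

From F = S·e^((r−q)T): (r − q) = ln(F/S)/T
ln(3010.69/2986.81) = ln(1.007995) = 0.007963
(r − q) = 0.007963 / (92/365) = 0.031592
r = ln(F/S)/T + q = 0.031592 + 0.0644 = 0.095992
r = 9.60%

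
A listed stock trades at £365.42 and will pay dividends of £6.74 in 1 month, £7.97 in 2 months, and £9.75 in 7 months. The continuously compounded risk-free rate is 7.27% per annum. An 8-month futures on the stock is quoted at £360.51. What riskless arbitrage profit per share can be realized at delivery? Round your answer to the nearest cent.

£2.05 per share

PV(dividends) I = 6.74·e^(−0.0727·1/12) + 7.97·e^(−0.0727·2/12) + 9.75·e^(−0.0727·7/12) = 23.9185
Fair futures F* = (S − I)·e^(rT) = (365.42 − 23.9185)·e^0.048467 = 341.5015 × 1.049661 = 358.4608
Market £360.51 > fair 358.4608: forward overpriced → cash-and-carry (borrow at r, buy the stock and collect the dividends, short the forward).
Profit at T = |F_mkt − F*| = |360.51 − 358.4608| = £2.05 per share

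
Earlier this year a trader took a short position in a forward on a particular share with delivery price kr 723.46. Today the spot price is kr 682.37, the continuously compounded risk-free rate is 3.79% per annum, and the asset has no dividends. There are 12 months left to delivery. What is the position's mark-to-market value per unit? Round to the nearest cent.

Current fair forward for the remaining 12 months: F = S·e^(r·T), r = 0.0379
F = 682.37 · e^(0.0379 × 12/12) = 682.37 × 1.038627 = 708.7279
Value of long forward = (F − K)·e^(−rT) = (708.7279 − 723.46) · e^(−0.0379·12/12)
= -14.7321 × 0.962809 = -14.18
Short position value = −(long value) = kr 14.18

kr 14.18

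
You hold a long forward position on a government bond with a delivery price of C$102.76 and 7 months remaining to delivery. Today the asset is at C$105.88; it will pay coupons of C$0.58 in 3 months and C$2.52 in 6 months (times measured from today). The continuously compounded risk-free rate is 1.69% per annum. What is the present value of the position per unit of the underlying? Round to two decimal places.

C$1.05

PV(remaining coupons) I = 0.58·e^(−0.0169·3/12) + 2.52·e^(−0.0169·6/12) = 3.0764
Current forward F = (S − I)·e^(rT) = (105.88 − 3.0764)·e^(0.0169·7/12) = 102.8036 × 1.009907 = 103.8221
Value (long) = (F − K)·e^(−rT) = (103.8221 − 102.76) × 0.990190 = 1.0517
Value = C$1.05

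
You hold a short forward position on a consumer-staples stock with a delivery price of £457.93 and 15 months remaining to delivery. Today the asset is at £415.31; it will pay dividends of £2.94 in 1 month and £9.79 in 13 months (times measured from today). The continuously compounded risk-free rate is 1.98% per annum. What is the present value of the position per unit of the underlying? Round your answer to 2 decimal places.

£43.94

PV(remaining dividends) I = 2.94·e^(−0.0198·1/12) + 9.79·e^(−0.0198·13/12) = 12.5174
Current forward F = (S − I)·e^(rT) = (415.31 − 12.5174)·e^(0.0198·15/12) = 402.7926 × 1.025059 = 412.8862
Value (long) = (F − K)·e^(−rT) = (412.8862 − 457.93) × 0.975554 = -43.9427
Short position value = −(long value) = £43.94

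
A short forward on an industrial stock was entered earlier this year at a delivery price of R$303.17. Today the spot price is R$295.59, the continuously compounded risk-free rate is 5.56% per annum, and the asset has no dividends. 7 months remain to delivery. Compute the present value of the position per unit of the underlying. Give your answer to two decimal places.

-R$2.10

Current fair forward for the remaining 7 months: F = S·e^(r·T), r = 0.0556
F = 295.59 · e^(0.0556 × 7/12) = 295.59 × 1.032965 = 305.3341
Value of long forward = (F − K)·e^(−rT) = (305.3341 − 303.17) · e^(−0.0556·7/12)
= 2.1641 × 0.968087 = 2.10
Short position value = −(long value) = -R$2.10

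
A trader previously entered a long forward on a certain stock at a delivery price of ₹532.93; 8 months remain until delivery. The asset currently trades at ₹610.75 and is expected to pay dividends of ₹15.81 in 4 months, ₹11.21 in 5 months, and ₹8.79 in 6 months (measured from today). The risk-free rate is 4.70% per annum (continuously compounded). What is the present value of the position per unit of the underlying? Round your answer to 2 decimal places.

₹59.12

PV(remaining dividends) I = 15.81·e^(−0.0470·4/12) + 11.21·e^(−0.0470·5/12) + 8.79·e^(−0.0470·6/12) = 35.1427
Current forward F = (S − I)·e^(rT) = (610.75 − 35.1427)·e^(0.0470·8/12) = 575.6073 × 1.031829 = 593.9283
Value (long) = (F − K)·e^(−rT) = (593.9283 − 532.93) × 0.969152 = 59.1166
Value = ₹59.12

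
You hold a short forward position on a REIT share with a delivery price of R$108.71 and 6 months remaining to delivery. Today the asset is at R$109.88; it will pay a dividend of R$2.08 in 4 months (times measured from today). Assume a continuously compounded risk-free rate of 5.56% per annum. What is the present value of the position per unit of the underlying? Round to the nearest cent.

-R$2.11

PV(remaining dividends) I = 2.08·e^(−0.0556·4/12) = 2.0418
Current forward F = (S − I)·e^(rT) = (109.88 − 2.0418)·e^(0.0556·6/12) = 107.8382 × 1.028190 = 110.8782
Value (long) = (F − K)·e^(−rT) = (110.8782 − 108.71) × 0.972583 = 2.1088
Short position value = −(long value) = -R$2.11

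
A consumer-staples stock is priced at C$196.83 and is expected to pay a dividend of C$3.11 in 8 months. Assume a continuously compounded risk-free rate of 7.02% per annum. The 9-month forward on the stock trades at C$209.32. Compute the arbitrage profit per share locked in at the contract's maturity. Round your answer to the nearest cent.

C$4.98 per share

PV(dividends) I = 3.11·e^(−0.0702·8/12) = 2.9678
Fair forward F* = (S − I)·e^(rT) = (196.83 − 2.9678)·e^0.052650 = 193.8622 × 1.054061 = 204.3426
Market C$209.32 > fair 204.3426: forward overpriced → cash-and-carry (borrow at r, buy the stock and collect the dividends, short the forward).
Profit at T = |F_mkt − F*| = |209.32 − 204.3426| = C$4.98 per share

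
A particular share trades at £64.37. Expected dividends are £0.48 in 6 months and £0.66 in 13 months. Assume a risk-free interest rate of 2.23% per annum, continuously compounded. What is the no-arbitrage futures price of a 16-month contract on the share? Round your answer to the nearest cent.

£65.16

PV(dividends) I = 0.48·e^(−0.0223·6/12) + 0.66·e^(−0.0223·13/12)
I = 0.4747 + 0.6442 = 1.1189
F = (S − I)·e^(rT) = (64.37 − 1.1189) · e^(0.0223·16/12)
= 63.2511 · e^0.029733 = 63.2511 × 1.030179 = £65.16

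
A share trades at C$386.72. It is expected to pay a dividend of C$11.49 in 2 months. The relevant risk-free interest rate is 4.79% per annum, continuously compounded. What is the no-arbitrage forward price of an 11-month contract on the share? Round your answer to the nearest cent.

C$392.17

PV(dividends) I = 11.49·e^(−0.0479·2/12)
I = 11.3986
F = (S − I)·e^(rT) = (386.72 − 11.3986) · e^(0.0479·11/12)
= 375.3214 · e^0.043908 = 375.3214 × 1.044886 = C$392.17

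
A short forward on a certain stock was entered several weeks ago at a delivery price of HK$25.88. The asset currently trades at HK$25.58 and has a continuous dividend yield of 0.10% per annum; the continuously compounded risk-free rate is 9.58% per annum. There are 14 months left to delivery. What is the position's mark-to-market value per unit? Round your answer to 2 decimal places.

-HK$2.41

Current fair forward for the remaining 14 months: F = S·e^((r − q)·T), (r − q) = 0.0958 − 0.0010 = 0.0948
F = 25.58 · e^(0.0948 × 14/12) = 25.58 × 1.116948 = 28.5715
Value of long forward = (F − K)·e^(−rT) = (28.5715 − 25.88) · e^(−0.0958·14/12)
= 2.6915 × 0.894253 = 2.41
Short position value = −(long value) = -HK$2.41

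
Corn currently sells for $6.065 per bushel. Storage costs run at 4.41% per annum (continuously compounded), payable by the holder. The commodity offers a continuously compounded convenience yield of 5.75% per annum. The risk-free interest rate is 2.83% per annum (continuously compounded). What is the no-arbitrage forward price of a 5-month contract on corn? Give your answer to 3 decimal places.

$6.103 per bushel

Net carry = r + u − y = 0.0283 + 0.0441 − 0.0575 = 0.0149
F = S·e^((r+u−y)T) = 6.065 · e^(0.0149 × 5/12) = 6.065 · e^0.006208
= 6.065 × 1.006227 = $6.103 per bushel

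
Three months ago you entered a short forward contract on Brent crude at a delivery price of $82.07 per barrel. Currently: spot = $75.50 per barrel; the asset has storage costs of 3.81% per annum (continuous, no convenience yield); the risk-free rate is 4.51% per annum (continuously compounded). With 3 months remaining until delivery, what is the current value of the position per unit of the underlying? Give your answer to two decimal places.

$4.93 per barrel

Current fair forward for the remaining 3 months: F = S·e^((r + u)·T), (r + u) = 0.0451 + 0.0381 = 0.0832
F = 75.50 · e^(0.0832 × 3/12) = 75.50 × 1.021018 = 77.0869
Value of long forward = (F − K)·e^(−rT) = (77.0869 − 82.07) · e^(−0.0451·3/12)
= -4.9831 × 0.988788 = -4.93
Short position value = −(long value) = $4.93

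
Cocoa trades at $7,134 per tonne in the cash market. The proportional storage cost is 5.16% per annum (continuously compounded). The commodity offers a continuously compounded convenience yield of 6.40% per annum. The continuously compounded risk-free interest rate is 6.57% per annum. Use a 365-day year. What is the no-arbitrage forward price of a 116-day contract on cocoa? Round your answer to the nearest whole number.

Net carry = r + u − y = 0.0657 + 0.0516 − 0.0640 = 0.0533
F = S·e^((r+u−y)T) = 7134 · e^(0.0533 × 116/365) = 7134 · e^0.016939
= 7134 × 1.017083 = $7,256 per tonne

$7,256 per tonne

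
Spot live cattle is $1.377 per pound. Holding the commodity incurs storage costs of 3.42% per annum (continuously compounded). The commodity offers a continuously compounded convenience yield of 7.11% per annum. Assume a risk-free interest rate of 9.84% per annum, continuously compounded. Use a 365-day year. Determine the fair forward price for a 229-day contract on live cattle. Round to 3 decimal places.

$1.431 per pound

Net carry = r + u − y = 0.0984 + 0.0342 − 0.0711 = 0.0615
F = S·e^((r+u−y)T) = 1.377 · e^(0.0615 × 229/365) = 1.377 · e^0.038585
= 1.377 × 1.039339 = $1.431 per pound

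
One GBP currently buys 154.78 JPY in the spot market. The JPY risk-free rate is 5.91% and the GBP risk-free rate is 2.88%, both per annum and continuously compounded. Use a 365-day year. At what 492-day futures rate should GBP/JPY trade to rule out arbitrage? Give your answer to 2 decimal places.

161.23

F = S·e^((r_JPY − r_GBP)T) = 154.78 · e^((0.0591 − 0.0288) × 492/365)
= 154.78 · e^0.040843 = 154.78 × 1.041689
F = 161.23 JPY per GBP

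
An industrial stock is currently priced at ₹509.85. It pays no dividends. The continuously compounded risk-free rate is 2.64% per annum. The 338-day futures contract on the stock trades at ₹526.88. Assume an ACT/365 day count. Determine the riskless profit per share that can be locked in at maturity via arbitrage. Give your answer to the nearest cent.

₹4.41 per share

Fair futures: F* = S·e^(carry·T), with carry = r = 0.0264
F* = 509.85 · e^(0.0264 × 338/365) = 509.85 · e^0.024447 = 509.85 × 1.024748 = ₹522.4678
Market ₹526.88 > fair ₹522.4678: forward overpriced → cash-and-carry (buy spot, short the forward).
At maturity, profit = |F_mkt − F*| = |526.88 − 522.4678| = ₹4.41 per share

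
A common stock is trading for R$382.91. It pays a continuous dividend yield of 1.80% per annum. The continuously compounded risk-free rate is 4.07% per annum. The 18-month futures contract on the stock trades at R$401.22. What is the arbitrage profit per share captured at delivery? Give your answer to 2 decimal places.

Fair futures: F* = S·e^(carry·T), with carry = (r − q) = 0.0407 − 0.0180 = 0.0227
F* = 382.91 · e^(0.0227 × 18/12) = 382.91 · e^0.034050 = 382.91 × 1.034636 = R$396.1725
Market R$401.22 > fair R$396.1725: forward overpriced → cash-and-carry (buy spot, short the forward).
At maturity, profit = |F_mkt − F*| = |401.22 − 396.1725| = R$5.05 per share

R$5.05 per share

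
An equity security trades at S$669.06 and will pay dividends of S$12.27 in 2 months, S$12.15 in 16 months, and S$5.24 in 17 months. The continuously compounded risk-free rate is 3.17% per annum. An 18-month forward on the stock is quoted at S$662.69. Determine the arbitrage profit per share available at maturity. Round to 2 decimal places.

PV(dividends) I = 12.27·e^(−0.0317·2/12) + 12.15·e^(−0.0317·16/12) + 5.24·e^(−0.0317·17/12) = 28.8624
Fair forward F* = (S − I)·e^(rT) = (669.06 − 28.8624)·e^0.047550 = 640.1976 × 1.048699 = 671.3746
Market S$662.69 < fair 671.3746: forward underpriced → reverse cash-and-carry (short the stock, invest proceeds at r, pay the dividends, go long the forward).
Profit at T = |F_mkt − F*| = |662.69 − 671.3746| = S$8.68 per share

S$8.68 per share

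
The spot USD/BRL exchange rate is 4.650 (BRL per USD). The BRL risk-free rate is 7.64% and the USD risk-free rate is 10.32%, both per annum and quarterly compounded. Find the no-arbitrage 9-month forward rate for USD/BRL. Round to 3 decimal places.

By covered interest parity, F = S · (1+r_BRL/4)^(4T) / (1+r_USD/4)^(4T)
= 4.650 × 1.058401 / 1.079414 = 4.650 × 0.980533
F = 4.559 BRL per USD

4.559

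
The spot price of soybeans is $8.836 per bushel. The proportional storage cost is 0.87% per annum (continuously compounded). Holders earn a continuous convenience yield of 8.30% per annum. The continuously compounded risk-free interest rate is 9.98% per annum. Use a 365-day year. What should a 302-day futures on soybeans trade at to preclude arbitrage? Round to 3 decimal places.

$9.024 per bushel

Net carry = r + u − y = 0.0998 + 0.0087 − 0.0830 = 0.0255
F = S·e^((r+u−y)T) = 8.836 · e^(0.0255 × 302/365) = 8.836 · e^0.021099
= 8.836 × 1.021323 = $9.024 per bushel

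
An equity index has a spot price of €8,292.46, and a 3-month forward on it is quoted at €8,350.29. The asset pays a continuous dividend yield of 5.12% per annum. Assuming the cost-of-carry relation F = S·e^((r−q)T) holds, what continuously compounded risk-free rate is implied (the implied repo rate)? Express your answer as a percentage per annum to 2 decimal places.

7.90%

From F = S·e^((r−q)T): (r − q) = ln(F/S)/T
ln(8350.29/8292.46) = ln(1.006974) = 0.006950
(r − q) = 0.006950 / (3/12) = 0.027800
r = ln(F/S)/T + q = 0.027800 + 0.0512 = 0.079000
r = 7.90%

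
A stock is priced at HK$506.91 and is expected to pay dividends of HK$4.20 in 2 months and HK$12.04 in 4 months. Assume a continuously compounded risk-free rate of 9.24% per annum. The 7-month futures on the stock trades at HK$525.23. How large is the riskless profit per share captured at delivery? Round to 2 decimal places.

HK$6.93 per share

PV(dividends) I = 4.20·e^(−0.0924·2/12) + 12.04·e^(−0.0924·4/12) = 15.8106
Fair futures F* = (S − I)·e^(rT) = (506.91 − 15.8106)·e^0.053900 = 491.0994 × 1.055379 = 518.2960
Market HK$525.23 > fair 518.2960: forward overpriced → cash-and-carry (borrow at r, buy the stock and collect the dividends, short the forward).
Profit at T = |F_mkt − F*| = |525.23 − 518.2960| = HK$6.93 per share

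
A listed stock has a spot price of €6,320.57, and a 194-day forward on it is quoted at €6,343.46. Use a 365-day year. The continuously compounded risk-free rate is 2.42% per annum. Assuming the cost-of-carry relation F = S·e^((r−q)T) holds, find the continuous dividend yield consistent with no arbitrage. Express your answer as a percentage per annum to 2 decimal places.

1.74%

From F = S·e^((r−q)T): (r − q) = ln(F/S)/T
ln(6343.46/6320.57) = ln(1.003622) = 0.003615
(r − q) = 0.003615 / (194/365) = 0.006801
q = r − ln(F/S)/T = 0.0242 − 0.006801 = 0.017399
q = 1.74%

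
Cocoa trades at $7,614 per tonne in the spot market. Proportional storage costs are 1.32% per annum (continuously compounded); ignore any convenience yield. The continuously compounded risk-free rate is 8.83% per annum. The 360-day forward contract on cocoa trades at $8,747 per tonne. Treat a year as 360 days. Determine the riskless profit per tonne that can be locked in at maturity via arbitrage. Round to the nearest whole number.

Fair forward: F* = S·e^(carry·T), with carry = (r + u) = 0.0883 + 0.0132 = 0.1015
F* = 7614 · e^(0.1015 × 360/360) = 7614 · e^0.101500 = 7614 × 1.106830 = $8427.4036
Market $8747 > fair $8427.4036: forward overpriced → cash-and-carry (buy spot, short the forward).
At maturity, profit = |F_mkt − F*| = |8747 − 8427.4036| = $320 per tonne

$320 per tonne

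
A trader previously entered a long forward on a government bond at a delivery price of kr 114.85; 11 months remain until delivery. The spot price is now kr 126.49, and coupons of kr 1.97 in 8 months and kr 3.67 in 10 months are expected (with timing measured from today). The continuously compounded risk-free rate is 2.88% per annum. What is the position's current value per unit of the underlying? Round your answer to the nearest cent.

PV(remaining coupons) I = 1.97·e^(−0.0288·8/12) + 3.67·e^(−0.0288·10/12) = 5.5155
Current forward F = (S − I)·e^(rT) = (126.49 − 5.5155)·e^(0.0288·11/12) = 120.9745 × 1.026752 = 124.2108
Value (long) = (F − K)·e^(−rT) = (124.2108 − 114.85) × 0.973945 = 9.1169
Value = kr 9.12

kr 9.12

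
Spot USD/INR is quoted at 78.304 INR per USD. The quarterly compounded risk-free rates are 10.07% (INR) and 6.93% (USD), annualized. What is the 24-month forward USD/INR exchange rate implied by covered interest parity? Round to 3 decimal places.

83.270

By covered interest parity, F = S · (1+r_INR/4)^(4T) / (1+r_USD/4)^(4T)
= 78.304 × 1.220068 / 1.147302 = 78.304 × 1.063424
F = 83.270 INR per USD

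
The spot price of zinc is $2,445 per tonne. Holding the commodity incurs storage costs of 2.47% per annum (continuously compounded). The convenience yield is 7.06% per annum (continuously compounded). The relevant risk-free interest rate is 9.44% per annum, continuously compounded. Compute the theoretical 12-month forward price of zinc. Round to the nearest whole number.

Net carry = r + u − y = 0.0944 + 0.0247 − 0.0706 = 0.0485
F = S·e^((r+u−y)T) = 2445 · e^(0.0485 × 12/12) = 2445 · e^0.048500
= 2445 × 1.049695 = $2,567 per tonne

$2,567 per tonne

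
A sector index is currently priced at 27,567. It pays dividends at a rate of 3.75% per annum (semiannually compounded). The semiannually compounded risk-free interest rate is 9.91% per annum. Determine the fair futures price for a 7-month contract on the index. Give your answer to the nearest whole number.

28,542

F = S · (1+r/2)^(2T) / (1+q/2)^(2T)
= 27567 × 1.058044 / 1.021909 = 27567 × 1.035360
F = 28,542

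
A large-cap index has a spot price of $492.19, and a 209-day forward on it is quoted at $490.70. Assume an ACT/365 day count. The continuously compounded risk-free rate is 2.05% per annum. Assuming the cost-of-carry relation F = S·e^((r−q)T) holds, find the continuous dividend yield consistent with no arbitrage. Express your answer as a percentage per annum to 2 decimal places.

2.58%

From F = S·e^((r−q)T): (r − q) = ln(F/S)/T
ln(490.70/492.19) = ln(0.996973) = -0.003032
(r − q) = -0.003032 / (209/365) = -0.005295
q = r − ln(F/S)/T = 0.0205 + 0.005295 = 0.025795
q = 2.58%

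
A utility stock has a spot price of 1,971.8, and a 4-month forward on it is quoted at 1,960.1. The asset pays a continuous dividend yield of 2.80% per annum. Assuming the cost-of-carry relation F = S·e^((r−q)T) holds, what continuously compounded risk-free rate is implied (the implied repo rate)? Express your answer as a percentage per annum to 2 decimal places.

From F = S·e^((r−q)T): (r − q) = ln(F/S)/T
ln(1960.1/1971.8) = ln(0.994066) = -0.005952
(r − q) = -0.005952 / (4/12) = -0.017856
r = ln(F/S)/T + q = -0.017856 + 0.0280 = 0.010144
r = 1.01%

1.01%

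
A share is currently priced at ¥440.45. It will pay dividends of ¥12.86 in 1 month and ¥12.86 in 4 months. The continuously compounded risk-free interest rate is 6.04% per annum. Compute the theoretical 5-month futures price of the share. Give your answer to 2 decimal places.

PV(dividends) I = 12.86·e^(−0.0604·1/12) + 12.86·e^(−0.0604·4/12)
I = 12.7954 + 12.6037 = 25.3991
F = (S − I)·e^(rT) = (440.45 − 25.3991) · e^(0.0604·5/12)
= 415.0509 · e^0.025167 = 415.0509 × 1.025486 = ¥425.63

¥425.63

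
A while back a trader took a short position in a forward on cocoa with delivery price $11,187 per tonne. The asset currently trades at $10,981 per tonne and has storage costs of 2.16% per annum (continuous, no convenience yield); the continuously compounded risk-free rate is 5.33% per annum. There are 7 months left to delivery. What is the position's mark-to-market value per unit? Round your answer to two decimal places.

Current fair forward for the remaining 7 months: F = S·e^((r + u)·T), (r + u) = 0.0533 + 0.0216 = 0.0749
F = 10981 · e^(0.0749 × 7/12) = 10981 × 1.04466020 = 11471.4137
Value of long forward = (F − K)·e^(−rT) = (11471.4137 − 11187) · e^(−0.0533·7/12)
= 284.4137 × 0.96938671 = 275.71
Short position value = −(long value) = -$275.71

-$275.71 per tonne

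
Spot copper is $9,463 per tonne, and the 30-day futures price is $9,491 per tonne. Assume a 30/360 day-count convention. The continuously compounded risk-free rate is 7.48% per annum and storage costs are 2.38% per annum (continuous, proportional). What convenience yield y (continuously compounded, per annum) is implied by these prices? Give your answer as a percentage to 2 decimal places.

F = S·e^((r+u−y)T) ⇒ (r+u−y) = ln(F/S)/T
ln(9491/9463) = 0.002955; /T ⇒ 0.035460
y = r + u − ln(F/S)/T = 0.0748 + 0.0238 − 0.035460 = 0.063140
y = 6.31%

6.31%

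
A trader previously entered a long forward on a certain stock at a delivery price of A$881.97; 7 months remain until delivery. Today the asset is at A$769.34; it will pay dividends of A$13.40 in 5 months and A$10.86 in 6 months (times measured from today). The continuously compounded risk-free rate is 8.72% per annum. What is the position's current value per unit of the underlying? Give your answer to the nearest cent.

PV(remaining dividends) I = 13.40·e^(−0.0872·5/12) + 10.86·e^(−0.0872·6/12) = 23.3185
Current forward F = (S − I)·e^(rT) = (769.34 − 23.3185)·e^(0.0872·7/12) = 746.0215 × 1.052183 = 784.9511
Value (long) = (F − K)·e^(−rT) = (784.9511 − 881.97) × 0.950405 = -92.2072
Value = -A$92.21

-A$92.21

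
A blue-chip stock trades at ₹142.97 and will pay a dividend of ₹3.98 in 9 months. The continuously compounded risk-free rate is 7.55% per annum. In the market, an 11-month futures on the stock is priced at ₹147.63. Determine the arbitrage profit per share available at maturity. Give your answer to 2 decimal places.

PV(dividends) I = 3.98·e^(−0.0755·9/12) = 3.7609
Fair futures F* = (S − I)·e^(rT) = (142.97 − 3.7609)·e^0.069208 = 139.2091 × 1.071659 = 149.1847
Market ₹147.63 < fair 149.1847: forward underpriced → reverse cash-and-carry (short the stock, invest proceeds at r, pay the dividends, go long the forward).
Profit at T = |F_mkt − F*| = |147.63 − 149.1847| = ₹1.55 per share

₹1.55 per share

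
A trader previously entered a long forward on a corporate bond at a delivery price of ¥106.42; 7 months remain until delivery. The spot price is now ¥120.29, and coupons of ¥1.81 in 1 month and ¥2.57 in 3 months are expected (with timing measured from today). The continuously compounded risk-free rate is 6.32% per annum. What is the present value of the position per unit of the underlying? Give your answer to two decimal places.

PV(remaining coupons) I = 1.81·e^(−0.0632·1/12) + 2.57·e^(−0.0632·3/12) = 4.3302
Current forward F = (S − I)·e^(rT) = (120.29 − 4.3302)·e^(0.0632·7/12) = 115.9598 × 1.037555 = 120.3147
Value (long) = (F − K)·e^(−rT) = (120.3147 − 106.42) × 0.963805 = 13.3918
Value = ¥13.39

¥13.39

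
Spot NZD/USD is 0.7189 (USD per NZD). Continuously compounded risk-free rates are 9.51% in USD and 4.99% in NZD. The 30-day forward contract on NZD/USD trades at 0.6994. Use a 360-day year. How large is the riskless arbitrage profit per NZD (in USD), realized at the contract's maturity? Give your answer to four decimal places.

0.0222 per NZD (in USD)

Fair forward: F* = S·e^(carry·T), with carry = (r_USD − r_NZD) = 0.0951 − 0.0499 = 0.0452
F* = 0.7189 · e^(0.0452 × 30/360) = 0.7189 · e^0.003767 = 0.7189 × 1.003774 = 0.7216
Market 0.6994 < fair 0.7216: forward underpriced → reverse cash-and-carry (short spot, go long the forward).
At maturity, profit = |F_mkt − F*| = |0.6994 − 0.7216| = 0.0222 per NZD (in USD)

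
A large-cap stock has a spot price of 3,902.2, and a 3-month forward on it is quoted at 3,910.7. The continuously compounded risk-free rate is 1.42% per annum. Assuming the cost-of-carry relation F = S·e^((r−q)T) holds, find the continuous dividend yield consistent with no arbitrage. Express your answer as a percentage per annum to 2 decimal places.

0.55%

From F = S·e^((r−q)T): (r − q) = ln(F/S)/T
ln(3910.7/3902.2) = ln(1.002178) = 0.002176
(r − q) = 0.002176 / (3/12) = 0.008704
q = r − ln(F/S)/T = 0.0142 − 0.008704 = 0.005496
q = 0.55%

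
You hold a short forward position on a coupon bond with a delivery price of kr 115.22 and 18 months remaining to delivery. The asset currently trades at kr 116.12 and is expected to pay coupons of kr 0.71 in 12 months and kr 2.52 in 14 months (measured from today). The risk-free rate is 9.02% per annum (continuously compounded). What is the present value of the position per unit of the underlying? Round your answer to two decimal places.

-kr 12.56

PV(remaining coupons) I = 0.71·e^(−0.0902·12/12) + 2.52·e^(−0.0902·14/12) = 2.9170
Current forward F = (S − I)·e^(rT) = (116.12 − 2.9170)·e^(0.0902·18/12) = 113.2030 × 1.144880 = 129.6039
Value (long) = (F − K)·e^(−rT) = (129.6039 − 115.22) × 0.873454 = 12.5637
Short position value = −(long value) = -kr 12.56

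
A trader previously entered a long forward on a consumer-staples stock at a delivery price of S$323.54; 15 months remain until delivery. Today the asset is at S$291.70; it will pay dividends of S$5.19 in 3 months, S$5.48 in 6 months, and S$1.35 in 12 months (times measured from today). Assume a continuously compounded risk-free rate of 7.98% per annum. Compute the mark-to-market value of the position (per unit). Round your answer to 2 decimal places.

-S$12.72

PV(remaining dividends) I = 5.19·e^(−0.0798·3/12) + 5.48·e^(−0.0798·6/12) + 1.35·e^(−0.0798·12/12) = 11.5996
Current forward F = (S − I)·e^(rT) = (291.70 − 11.5996)·e^(0.0798·15/12) = 280.1004 × 1.104895 = 309.4815
Value (long) = (F − K)·e^(−rT) = (309.4815 − 323.54) × 0.905064 = -12.7238
Value = -S$12.72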